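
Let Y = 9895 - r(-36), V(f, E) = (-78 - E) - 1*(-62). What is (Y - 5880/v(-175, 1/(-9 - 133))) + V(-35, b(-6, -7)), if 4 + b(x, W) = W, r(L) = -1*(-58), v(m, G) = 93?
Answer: 302832/31 ≈ 9768.8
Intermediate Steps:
r(L) = 58
b(x, W) = -4 + W
V(f, E) = -16 - E (V(f, E) = (-78 - E) + 62 = -16 - E)
Y = 9837 (Y = 9895 - 1*58 = 9895 - 58 = 9837)
(Y - 5880/v(-175, 1/(-9 - 133))) + V(-35, b(-6, -7)) = (9837 - 5880/93) + (-16 - (-4 - 7)) = (9837 - 5880*1/93) + (-16 - 1*(-11)) = (9837 - 1960/31) + (-16 + 11) = 302987/31 - 5 = 302832/31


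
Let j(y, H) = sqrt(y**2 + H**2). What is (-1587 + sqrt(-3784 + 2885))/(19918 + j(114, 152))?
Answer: -1587/20108 + I*sqrt(899)/20108 ≈ -0.078924 + 0.0014911*I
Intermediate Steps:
j(y, H) = sqrt(H**2 + y**2)
(-1587 + sqrt(-3784 + 2885))/(19918 + j(114, 152)) = (-1587 + sqrt(-3784 + 2885))/(19918 + sqrt(152**2 + 114**2)) = (-1587 + sqrt(-899))/(19918 + sqrt(23104 + 12996)) = (-1587 + I*sqrt(899))/(19918 + sqrt(36100)) = (-1587 + I*sqrt(899))/(19918 + 190) = (-1587 + I*sqrt(899))/20108 = (-1587 + I*sqrt(899))*(1/20108) = -1587/20108 + I*sqrt(899)/20108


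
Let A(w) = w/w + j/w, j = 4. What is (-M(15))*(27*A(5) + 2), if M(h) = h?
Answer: -759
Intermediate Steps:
A(w) = 1 + 4/w (A(w) = w/w + 4/w = 1 + 4/w)
(-M(15))*(27*A(5) + 2) = (-1*15)*(27*((4 + 5)/5) + 2) = -15*(27*((⅕)*9) + 2) = -15*(27*(9/5) + 2) = -15*(243/5 + 2) = -15*253/5 = -759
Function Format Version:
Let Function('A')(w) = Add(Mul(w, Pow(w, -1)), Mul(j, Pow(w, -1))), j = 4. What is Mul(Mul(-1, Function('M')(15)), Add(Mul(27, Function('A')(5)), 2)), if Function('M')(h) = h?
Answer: -759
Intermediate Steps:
Function('A')(w) = Add(1, Mul(4, Pow(w, -1))) (Function('A')(w) = Add(Mul(w, Pow(w, -1)), Mul(4, Pow(w, -1))) = Add(1, Mul(4, Pow(w, -1))))
Mul(Mul(-1, Function('M')(15)), Add(Mul(27, Function('A')(5)), 2)) = Mul(Mul(-1, 15), Add(Mul(27, Mul(Pow(5, -1), Add(4, 5))), 2)) = Mul(-15, Add(Mul(27, Mul(Rational(1, 5), 9)), 2)) = Mul(-15, Add(Mul(27, Rational(9, 5)), 2)) = Mul(-15, Add(Rational(243, 5), 2)) = Mul(-15, Rational(253, 5)) = -759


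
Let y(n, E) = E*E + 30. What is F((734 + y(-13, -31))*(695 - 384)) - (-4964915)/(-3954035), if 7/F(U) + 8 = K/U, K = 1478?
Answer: -7229954107801/3392816669854 ≈ -2.1310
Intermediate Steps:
y(n, E) = 30 + E² (y(n, E) = E² + 30 = 30 + E²)
F(U) = 7/(-8 + 1478/U)
F((734 + y(-13, -31))*(695 - 384)) - (-4964915)/(-3954035) = -7*(734 + (30 + (-31)²))*(695 - 384)/(-1478 + 8*((734 + (30 + (-31)²))*(695 - 384))) - (-4964915)/(-3954035) = -7*(734 + (30 + 961))*311/(-1478 + 8*((734 + (30 + 961))*311)) - (-4964915)*(-1)/3954035 = -7*(734 + 991)*311/(-1478 + 8*((734 + 991)*311)) - 1*992983/790807 = -7*1725*311/(-1478 + 8*(1725*311)) - 992983/790807 = -7*536475/(-1478 + 8*536475) - 992983/790807 = -7*536475/(-1478 + 4291800) - 992983/790807 = -7*536475/4290322 - 992983/790807 = -7*536475*1/4290322 - 992983/790807 = -3755325/4290322 - 992983/790807 = -7229954107801/3392816669854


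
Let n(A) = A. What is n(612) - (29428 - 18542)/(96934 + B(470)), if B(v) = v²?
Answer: 97251761/158917 ≈ 611.97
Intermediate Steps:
n(612) - (29428 - 18542)/(96934 + B(470)) = 612 - (29428 - 18542)/(96934 + 470²) = 612 - 10886/(96934 + 220900) = 612 - 10886/317834 = 612 - 1*5443/158917 = 612 - 5443/158917 = 97251761/158917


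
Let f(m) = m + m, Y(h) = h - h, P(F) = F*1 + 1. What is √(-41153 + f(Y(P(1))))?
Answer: I*√41153 ≈ 202.86*I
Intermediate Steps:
P(F) = 1 + F (P(F) = F + 1 = 1 + F)
Y(h) = 0
f(m) = 2*m
√(-41153 + f(Y(P(1)))) = √(-41153 + 2*0) = √(-41153 + 0) = √(-41153) = I*√41153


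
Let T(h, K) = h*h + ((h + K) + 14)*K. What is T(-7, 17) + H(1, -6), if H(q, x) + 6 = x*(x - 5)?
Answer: 517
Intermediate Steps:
T(h, K) = h**2 + K*(14 + K + h) (T(h, K) = h**2 + ((K + h) + 14)*K = h**2 + (14 + K + h)*K = h**2 + K*(14 + K + h))
H(q, x) = -6 + x*(-5 + x) (H(q, x) = -6 + x*(x - 5) = -6 + x*(-5 + x))
T(-7, 17) + H(1, -6) = (17**2 + (-7)**2 + 14*17 + 17*(-7)) + (-6 + (-6)**2 - 5*(-6)) = (289 + 49 + 238 - 119) + (-6 + 36 + 30) = 457 + 60 = 517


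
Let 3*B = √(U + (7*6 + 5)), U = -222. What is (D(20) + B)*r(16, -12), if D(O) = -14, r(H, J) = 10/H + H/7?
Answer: -163/4 + 815*I*√7/168 ≈ -40.75 + 12.835*I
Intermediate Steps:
r(H, J) = 10/H + H/7 (r(H, J) = 10/H + H*(⅐) = 10/H + H/7)
B = 5*I*√7/3 (B = √(-222 + (7*6 + 5))/3 = √(-222 + (42 + 5))/3 = √(-222 + 47)/3 = √(-175)/3 = (5*I*√7)/3 = 5*I*√7/3 ≈ 4.4096*I)
(D(20) + B)*r(16, -12) = (-14 + 5*I*√7/3)*(10/16 + (⅐)*16) = (-14 + 5*I*√7/3)*(10*(1/16) + 16/7) = (-14 + 5*I*√7/3)*(5/8 + 16/7) = (-14 + 5*I*√7/3)*(163/56) = -163/4 + 815*I*√7/168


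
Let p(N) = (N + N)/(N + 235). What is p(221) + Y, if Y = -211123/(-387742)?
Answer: 66913513/44202588 ≈ 1.5138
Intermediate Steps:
Y = 211123/387742 (Y = -211123*(-1/387742) = 211123/387742 ≈ 0.54449)
p(N) = 2*N/(235 + N) (p(N) = (2*N)/(235 + N) = 2*N/(235 + N))
p(221) + Y = 2*221/(235 + 221) + 211123/387742 = 2*221/456 + 211123/387742 = 2*221*(1/456) + 211123/387742 = 221/228 + 211123/387742 = 66913513/44202588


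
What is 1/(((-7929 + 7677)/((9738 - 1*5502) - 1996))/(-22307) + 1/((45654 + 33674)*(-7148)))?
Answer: 63244420935040/318846521 ≈ 1.9835e+5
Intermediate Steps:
1/(((-7929 + 7677)/((9738 - 1*5502) - 1996))/(-22307) + 1/((45654 + 33674)*(-7148))) = 1/(-252/((9738 - 5502) - 1996)*(-1/22307) - 1/7148/79328) = 1/(-252/(4236 - 1996)*(-1/22307) + (1/79328)*(-1/7148)) = 1/(-252/2240*(-1/22307) - 1/567036544) = 1/(-252*1/2240*(-1/22307) - 1/567036544) = 1/(-9/80*(-1/22307) - 1/567036544) = 1/(9/1784560 - 1/567036544) = 1/(318846521/63244420935040) = 63244420935040/318846521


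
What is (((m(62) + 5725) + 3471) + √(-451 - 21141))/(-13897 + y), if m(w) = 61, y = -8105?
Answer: -9257/22002 - I*√5398/11001 ≈ -0.42073 - 0.0066786*I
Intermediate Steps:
(((m(62) + 5725) + 3471) + √(-451 - 21141))/(-13897 + y) = (((61 + 5725) + 3471) + √(-451 - 21141))/(-13897 - 8105) = ((5786 + 3471) + √(-21592))/(-22002) = (9257 + 2*I*√5398)*(-1/22002) = -9257/22002 - I*√5398/11001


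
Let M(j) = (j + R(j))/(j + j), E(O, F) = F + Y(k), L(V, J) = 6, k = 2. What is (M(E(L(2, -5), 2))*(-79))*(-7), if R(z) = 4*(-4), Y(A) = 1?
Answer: -7189/6 ≈ -1198.2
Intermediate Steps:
R(z) = -16
E(O, F) = 1 + F (E(O, F) = F + 1 = 1 + F)
M(j) = (-16 + j)/(2*j) (M(j) = (j - 16)/(j + j) = (-16 + j)/((2*j)) = (-16 + j)*(1/(2*j)) = (-16 + j)/(2*j))
(M(E(L(2, -5), 2))*(-79))*(-7) = (((-16 + (1 + 2))/(2*(1 + 2)))*(-79))*(-7) = (((1/2)*(-16 + 3)/3)*(-79))*(-7) = (((1/2)*(1/3)*(-13))*(-79))*(-7) = -13/6*(-79)*(-7) = (1027/6)*(-7) = -7189/6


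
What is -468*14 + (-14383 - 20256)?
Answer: -41191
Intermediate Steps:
-468*14 + (-14383 - 20256) = -6552 - 34639 = -41191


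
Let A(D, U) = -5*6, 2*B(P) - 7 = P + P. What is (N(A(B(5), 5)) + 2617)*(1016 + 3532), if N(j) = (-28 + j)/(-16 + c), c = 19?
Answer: 11814188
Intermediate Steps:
B(P) = 7/2 + P (B(P) = 7/2 + (P + P)/2 = 7/2 + (2*P)/2 = 7/2 + P)
A(D, U) = -30
N(j) = -28/3 + j/3 (N(j) = (-28 + j)/(-16 + 19) = (-28 + j)/3 = (-28 + j)*(⅓) = -28/3 + j/3)
(N(A(B(5), 5)) + 2617)*(1016 + 3532) = ((-28/3 + (⅓)*(-30)) + 2617)*(1016 + 3532) = ((-28/3 - 10) + 2617)*4548 = (-58/3 + 2617)*4548 = (7793/3)*4548 = 11814188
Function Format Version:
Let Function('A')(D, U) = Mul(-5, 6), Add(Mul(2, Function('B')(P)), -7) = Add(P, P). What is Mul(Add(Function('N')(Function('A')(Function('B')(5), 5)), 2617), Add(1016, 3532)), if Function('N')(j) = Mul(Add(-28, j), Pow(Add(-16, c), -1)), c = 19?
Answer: 11814188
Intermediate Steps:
Function('B')(P) = Add(Rational(7, 2), P) (Function('B')(P) = Add(Rational(7, 2), Mul(Rational(1, 2), Add(P, P))) = Add(Rational(7, 2), Mul(Rational(1, 2), Mul(2, P))) = Add(Rational(7, 2), P))
Function('A')(D, U) = -30
Function('N')(j) = Add(Rational(-28, 3), Mul(Rational(1, 3), j)) (Function('N')(j) = Mul(Add(-28, j), Pow(Add(-16, 19), -1)) = Mul(Add(-28, j), Pow(3, -1)) = Mul(Add(-28, j), Rational(1, 3)) = Add(Rational(-28, 3), Mul(Rational(1, 3), j)))
Mul(Add(Function('N')(Function('A')(Function('B')(5), 5)), 2617), Add(1016, 3532)) = Mul(Add(Add(Rational(-28, 3), Mul(Rational(1, 3), -30)), 2617), Add(1016, 3532)) = Mul(Add(Add(Rational(-28, 3), -10), 2617), 4548) = Mul(Add(Rational(-58, 3), 2617), 4548) = Mul(Rational(7793, 3), 4548) = 11814188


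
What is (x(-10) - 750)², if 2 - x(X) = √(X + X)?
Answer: 559484 + 2992*I*√5 ≈ 5.5948e+5 + 6690.3*I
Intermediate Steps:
x(X) = 2 - √2*√X (x(X) = 2 - √(X + X) = 2 - √(2*X) = 2 - √2*√X)
(x(-10) - 750)² = ((2 - √2*√(-10)) - 750)² = ((2 - √2*I*√10) - 750)² = ((2 - 2*I*√5) - 750)² = (-748 - 2*I*√5)²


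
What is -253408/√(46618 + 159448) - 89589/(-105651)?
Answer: 29863/35217 - 126704*√206066/103033 ≈ -557.39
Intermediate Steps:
-253408/√(46618 + 159448) - 89589/(-105651) = -253408*√206066/206066 - 89589*(-1/105651) = -126704*√206066/103033 + 29863/35217 = 29863/35217 - 126704*√206066/103033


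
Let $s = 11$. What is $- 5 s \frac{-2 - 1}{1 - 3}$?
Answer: $- \frac{165}{2} \approx -82.5$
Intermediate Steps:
$- 5 s \frac{-2 - 1}{1 - 3} = \left(-5\right) 11 \frac{-2 - 1}{1 - 3} = - 55 \left(- \frac{3}{-2}\right) = - 55 \left(\left(-3\right) \left(- \frac{1}{2}\right)\right) = \left(-55\right) \frac{3}{2} = - \frac{165}{2}$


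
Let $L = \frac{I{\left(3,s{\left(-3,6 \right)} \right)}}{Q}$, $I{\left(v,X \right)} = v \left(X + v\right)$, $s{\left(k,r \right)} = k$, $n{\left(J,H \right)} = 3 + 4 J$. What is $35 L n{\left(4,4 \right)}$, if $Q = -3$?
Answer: $0$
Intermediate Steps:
$L = 0$ ($L = \frac{3 \left(-3 + 3\right)}{-3} = 3 \cdot 0 \left(- \frac{1}{3}\right) = 0 \left(- \frac{1}{3}\right) = 0$)
$35 L n{\left(4,4 \right)} = 35 \cdot 0 \left(3 + 4 \cdot 4\right) = 0 \left(3 + 16\right) = 0 \cdot 19 = 0$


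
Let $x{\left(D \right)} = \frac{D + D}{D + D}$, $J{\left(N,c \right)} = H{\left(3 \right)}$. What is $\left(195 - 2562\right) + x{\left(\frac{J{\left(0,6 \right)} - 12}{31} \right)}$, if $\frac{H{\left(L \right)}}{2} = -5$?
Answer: $-2366$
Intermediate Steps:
$H{\left(L \right)} = -10$ ($H{\left(L \right)} = 2 \left(-5\right) = -10$)
$J{\left(N,c \right)} = -10$
$x{\left(D \right)} = 1$ ($x{\left(D \right)} = \frac{2 D}{2 D} = 2 D \frac{1}{2 D} = 1$)
$\left(195 - 2562\right) + x{\left(\frac{J{\left(0,6 \right)} - 12}{31} \right)} = \left(195 - 2562\right) + 1 = -2367 + 1 = -2366$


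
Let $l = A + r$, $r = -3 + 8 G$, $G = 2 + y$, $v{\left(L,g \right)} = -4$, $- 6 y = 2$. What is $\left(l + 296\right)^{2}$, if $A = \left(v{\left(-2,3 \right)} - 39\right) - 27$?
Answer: $\frac{502681}{9} \approx 55853.0$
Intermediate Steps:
$y = - \frac{1}{3}$ ($y = \left(- \frac{1}{6}\right) 2 = - \frac{1}{3} \approx -0.33333$)
$G = \frac{5}{3}$ ($G = 2 - \frac{1}{3} = \frac{5}{3} \approx 1.6667$)
$r = \frac{31}{3}$ ($r = -3 + 8 \cdot \frac{5}{3} = -3 + \frac{40}{3} = \frac{31}{3} \approx 10.333$)
$A = -70$ ($A = \left(-4 - 39\right) - 27 = -43 - 27 = -70$)
$l = - \frac{179}{3}$ ($l = -70 + \frac{31}{3} = - \frac{179}{3} \approx -59.667$)
$\left(l + 296\right)^{2} = \left(- \frac{179}{3} + 296\right)^{2} = \left(\frac{709}{3}\right)^{2} = \frac{502681}{9}$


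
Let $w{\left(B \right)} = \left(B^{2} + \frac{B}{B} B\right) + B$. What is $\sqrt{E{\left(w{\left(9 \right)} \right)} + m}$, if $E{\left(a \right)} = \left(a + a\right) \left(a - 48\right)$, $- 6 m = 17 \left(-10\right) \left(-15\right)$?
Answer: $\sqrt{9673} \approx 98.351$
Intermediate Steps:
$m = -425$ ($m = - \frac{17 \left(-10\right) \left(-15\right)}{6} = - \frac{\left(-170\right) \left(-15\right)}{6} = \left(- \frac{1}{6}\right) 2550 = -425$)
$w{\left(B \right)} = B^{2} + 2 B$ ($w{\left(B \right)} = \left(B^{2} + 1 B\right) + B = \left(B^{2} + B\right) + B = \left(B + B^{2}\right) + B = B^{2} + 2 B$)
$E{\left(a \right)} = 2 a \left(-48 + a\right)$
$\sqrt{E{\left(w{\left(9 \right)} \right)} + m} = \sqrt{2 \cdot 9 \left(2 + 9\right) \left(-48 + 9 \left(2 + 9\right)\right) - 425} = \sqrt{2 \cdot 9 \cdot 11 \left(-48 + 9 \cdot 11\right) - 425} = \sqrt{2 \cdot 99 \left(-48 + 99\right) - 425} = \sqrt{2 \cdot 99 \cdot 51 - 425} = \sqrt{10098 - 425} = \sqrt{9673}$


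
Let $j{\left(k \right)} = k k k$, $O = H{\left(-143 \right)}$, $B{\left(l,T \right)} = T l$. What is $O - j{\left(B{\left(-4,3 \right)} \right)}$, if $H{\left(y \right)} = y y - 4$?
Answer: $22173$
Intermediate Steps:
$H{\left(y \right)} = -4 + y^{2}$ ($H{\left(y \right)} = y^{2} - 4 = -4 + y^{2}$)
$O = 20445$ ($O = -4 + \left(-143\right)^{2} = -4 + 20449 = 20445$)
$j{\left(k \right)} = k^{3}$ ($j{\left(k \right)} = k^{2} k = k^{3}$)
$O - j{\left(B{\left(-4,3 \right)} \right)} = 20445 - \left(3 \left(-4\right)\right)^{3} = 20445 - \left(-12\right)^{3} = 20445 - -1728 = 20445 + 1728 = 22173$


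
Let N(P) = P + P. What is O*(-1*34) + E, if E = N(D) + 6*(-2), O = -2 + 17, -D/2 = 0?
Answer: -522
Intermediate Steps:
D = 0 (D = -2*0 = 0)
N(P) = 2*P
O = 15
E = -12 (E = 2*0 + 6*(-2) = 0 - 12 = -12)
O*(-1*34) + E = 15*(-1*34) - 12 = 15*(-34) - 12 = -510 - 12 = -522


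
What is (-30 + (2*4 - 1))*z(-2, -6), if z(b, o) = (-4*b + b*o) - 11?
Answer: -207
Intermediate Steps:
z(b, o) = -11 - 4*b + b*o
(-30 + (2*4 - 1))*z(-2, -6) = (-30 + (2*4 - 1))*(-11 - 4*(-2) - 2*(-6)) = (-30 + (8 - 1))*(-11 + 8 + 12) = (-30 + 7)*9 = -23*9 = -207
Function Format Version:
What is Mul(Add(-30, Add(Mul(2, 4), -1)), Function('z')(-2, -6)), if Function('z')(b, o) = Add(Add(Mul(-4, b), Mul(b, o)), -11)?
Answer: -207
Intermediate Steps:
Function('z')(b, o) = Add(-11, Mul(-4, b), Mul(b, o))
Mul(Add(-30, Add(Mul(2, 4), -1)), Function('z')(-2, -6)) = Mul(Add(-30, Add(Mul(2, 4), -1)), Add(-11, Mul(-4, -2), Mul(-2, -6))) = Mul(Add(-30, Add(8, -1)), Add(-11, 8, 12)) = Mul(Add(-30, 7), 9) = Mul(-23, 9) = -207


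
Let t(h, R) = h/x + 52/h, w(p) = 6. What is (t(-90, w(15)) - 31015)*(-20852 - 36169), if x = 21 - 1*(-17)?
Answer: 504072178408/285 ≈ 1.7687e+9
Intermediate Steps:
x = 38 (x = 21 + 17 = 38)
t(h, R) = 52/h + h/38 (t(h, R) = h/38 + 52/h = 52/h + h/38)
(t(-90, w(15)) - 31015)*(-20852 - 36169) = ((52/(-90) + (1/38)*(-90)) - 31015)*(-20852 - 36169) = ((52*(-1/90) - 45/19) - 31015)*(-57021) = ((-26/45 - 45/19) - 31015)*(-57021) = (-2519/855 - 31015)*(-57021) = -26520344/855*(-57021) = 504072178408/285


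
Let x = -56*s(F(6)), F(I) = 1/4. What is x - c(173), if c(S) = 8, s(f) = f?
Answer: -22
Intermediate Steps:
F(I) = ¼
x = -14 (x = -56*¼ = -14)
x - c(173) = -14 - 1*8 = -14 - 8 = -22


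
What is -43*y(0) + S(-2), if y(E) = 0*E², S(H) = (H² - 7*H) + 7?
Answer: 25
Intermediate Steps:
S(H) = 7 + H² - 7*H
y(E) = 0
-43*y(0) + S(-2) = -43*0 + (7 + (-2)² - 7*(-2)) = 0 + (7 + 4 + 14) = 0 + 25 = 25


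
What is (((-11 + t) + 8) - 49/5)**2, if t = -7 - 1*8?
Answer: 19321/25 ≈ 772.84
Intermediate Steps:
t = -15 (t = -7 - 8 = -15)
(((-11 + t) + 8) - 49/5)**2 = (((-11 - 15) + 8) - 49/5)**2 = ((-26 + 8) - 49*1/5)**2 = (-18 - 49/5)**2 = (-139/5)**2 = 19321/25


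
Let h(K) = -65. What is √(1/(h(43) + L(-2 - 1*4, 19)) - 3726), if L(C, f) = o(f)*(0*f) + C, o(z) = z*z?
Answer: I*√18782837/71 ≈ 61.041*I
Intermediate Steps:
o(z) = z²
L(C, f) = C (L(C, f) = f²*(0*f) + C = f²*0 + C = 0 + C = C)
√(1/(h(43) + L(-2 - 1*4, 19)) - 3726) = √(1/(-65 + (-2 - 1*4)) - 3726) = √(1/(-65 + (-2 - 4)) - 3726) = √(1/(-65 - 6) - 3726) = √(1/(-71) - 3726) = √(-1/71 - 3726) = √(-264547/71) = I*√18782837/71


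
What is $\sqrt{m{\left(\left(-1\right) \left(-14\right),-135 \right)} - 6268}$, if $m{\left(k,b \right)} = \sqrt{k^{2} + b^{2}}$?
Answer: $\sqrt{-6268 + 13 \sqrt{109}} \approx 78.309 i$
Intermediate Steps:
$m{\left(k,b \right)} = \sqrt{b^{2} + k^{2}}$
$\sqrt{m{\left(\left(-1\right) \left(-14\right),-135 \right)} - 6268} = \sqrt{\sqrt{\left(-135\right)^{2} + \left(\left(-1\right) \left(-14\right)\right)^{2}} - 6268} = \sqrt{\sqrt{18225 + 14^{2}} - 6268} = \sqrt{\sqrt{18225 + 196} - 6268} = \sqrt{\sqrt{18421} - 6268} = \sqrt{13 \sqrt{109} - 6268} = \sqrt{-6268 + 13 \sqrt{109}}$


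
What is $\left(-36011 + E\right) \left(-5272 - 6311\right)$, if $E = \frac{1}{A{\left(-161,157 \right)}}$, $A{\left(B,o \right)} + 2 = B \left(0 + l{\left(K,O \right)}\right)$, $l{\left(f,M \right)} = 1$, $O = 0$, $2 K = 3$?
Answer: $\frac{67989823902}{163} \approx 4.1712 \cdot 10^{8}$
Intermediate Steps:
$K = \frac{3}{2}$ ($K = \frac{1}{2} \cdot 3 = \frac{3}{2} \approx 1.5$)
$A{\left(B,o \right)} = -2 + B$ ($A{\left(B,o \right)} = -2 + B \left(0 + 1\right) = -2 + B 1 = -2 + B$)
$E = - \frac{1}{163}$ ($E = \frac{1}{-2 - 161} = \frac{1}{-163} = - \frac{1}{163} \approx -0.006135$)
$\left(-36011 + E\right) \left(-5272 - 6311\right) = \left(-36011 - \frac{1}{163}\right) \left(-5272 - 6311\right) = \left(- \frac{5869794}{163}\right) \left(-11583\right) = \frac{67989823902}{163}$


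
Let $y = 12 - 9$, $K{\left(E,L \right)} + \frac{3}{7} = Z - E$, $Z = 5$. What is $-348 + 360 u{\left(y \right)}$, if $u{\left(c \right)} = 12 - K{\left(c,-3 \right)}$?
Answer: $\frac{23844}{7} \approx 3406.3$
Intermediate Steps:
$K{\left(E,L \right)} = \frac{32}{7} - E$ ($K{\left(E,L \right)} = - \frac{3}{7} - \left(-5 + E\right) = \frac{32}{7} - E$)
$y = 3$ ($y = 12 - 9 = 3$)
$u{\left(c \right)} = \frac{52}{7} + c$ ($u{\left(c \right)} = 12 - \left(\frac{32}{7} - c\right) = 12 + \left(- \frac{32}{7} + c\right) = \frac{52}{7} + c$)
$-348 + 360 u{\left(y \right)} = -348 + 360 \left(\frac{52}{7} + 3\right) = -348 + 360 \cdot \frac{73}{7} = -348 + \frac{26280}{7} = \frac{23844}{7}$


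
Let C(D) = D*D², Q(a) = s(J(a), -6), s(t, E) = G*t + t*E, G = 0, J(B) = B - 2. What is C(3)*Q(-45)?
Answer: 7614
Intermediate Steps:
J(B) = -2 + B
s(t, E) = E*t (s(t, E) = 0*t + t*E = 0 + E*t = E*t)
Q(a) = 12 - 6*a (Q(a) = -6*(-2 + a) = 12 - 6*a)
C(D) = D³
C(3)*Q(-45) = 3³*(12 - 6*(-45)) = 27*(12 + 270) = 27*282 = 7614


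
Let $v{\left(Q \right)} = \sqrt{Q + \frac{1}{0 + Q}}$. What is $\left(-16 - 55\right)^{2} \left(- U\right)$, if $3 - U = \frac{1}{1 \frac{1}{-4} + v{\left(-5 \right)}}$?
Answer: $- \frac{6467603}{421} - \frac{80656 i \sqrt{130}}{421} \approx -15362.0 - 2184.4 i$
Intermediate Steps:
$v{\left(Q \right)} = \sqrt{Q + \frac{1}{Q}}$
$U = 3 - \frac{1}{- \frac{1}{4} + \frac{i \sqrt{130}}{5}}$ ($U = 3 - \frac{1}{1 \frac{1}{-4} + \sqrt{-5 + \frac{1}{-5}}} = 3 - \frac{1}{1 \left(- \frac{1}{4}\right) + \sqrt{-5 - \frac{1}{5}}} = 3 - \frac{1}{- \frac{1}{4} + \sqrt{- \frac{26}{5}}} = 3 - \frac{1}{- \frac{1}{4} + \frac{i \sqrt{130}}{5}} \approx 3.0475 + 0.43332 i$)
$\left(-16 - 55\right)^{2} \left(- U\right) = \left(-16 - 55\right)^{2} \left(- (\frac{1283}{421} + \frac{16 i \sqrt{130}}{421})\right) = \left(-71\right)^{2} \left(- \frac{1283}{421} - \frac{16 i \sqrt{130}}{421}\right) = 5041 \left(- \frac{1283}{421} - \frac{16 i \sqrt{130}}{421}\right) = - \frac{6467603}{421} - \frac{80656 i \sqrt{130}}{421}$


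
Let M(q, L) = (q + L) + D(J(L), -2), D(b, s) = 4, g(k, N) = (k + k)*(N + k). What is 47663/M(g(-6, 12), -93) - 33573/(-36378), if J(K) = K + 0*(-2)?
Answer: -82308541/278898 ≈ -295.12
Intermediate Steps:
g(k, N) = 2*k*(N + k) (g(k, N) = (2*k)*(N + k) = 2*k*(N + k))
J(K) = K (J(K) = K + 0 = K)
M(q, L) = 4 + L + q (M(q, L) = (q + L) + 4 = (L + q) + 4 = 4 + L + q)
47663/M(g(-6, 12), -93) - 33573/(-36378) = 47663/(4 - 93 + 2*(-6)*(12 - 6)) - 33573/(-36378) = 47663/(4 - 93 + 2*(-6)*6) - 33573*(-1/36378) = 47663/(4 - 93 - 72) + 11191/12126 = 47663/(-161) + 11191/12126 = 47663*(-1/161) + 11191/12126 = -6809/23 + 11191/12126 = -82308541/278898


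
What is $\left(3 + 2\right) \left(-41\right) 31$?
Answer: $-6355$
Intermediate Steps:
$\left(3 + 2\right) \left(-41\right) 31 = 5 \left(-41\right) 31 = \left(-205\right) 31 = -6355$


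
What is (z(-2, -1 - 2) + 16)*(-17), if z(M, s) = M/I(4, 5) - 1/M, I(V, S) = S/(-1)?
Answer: -2873/10 ≈ -287.30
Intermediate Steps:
I(V, S) = -S (I(V, S) = S*(-1) = -S)
z(M, s) = -1/M - M/5 (z(M, s) = M/((-1*5)) - 1/M = M/(-5) - 1/M = M*(-1/5) - 1/M = -M/5 - 1/M = -1/M - M/5)
(z(-2, -1 - 2) + 16)*(-17) = ((-1/(-2) - 1/5*(-2)) + 16)*(-17) = ((-1*(-1/2) + 2/5) + 16)*(-17) = ((1/2 + 2/5) + 16)*(-17) = (9/10 + 16)*(-17) = (169/10)*(-17) = -2873/10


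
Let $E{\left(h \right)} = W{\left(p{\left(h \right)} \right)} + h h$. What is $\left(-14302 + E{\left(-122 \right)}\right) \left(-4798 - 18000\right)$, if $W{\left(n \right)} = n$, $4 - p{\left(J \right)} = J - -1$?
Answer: $-16118186$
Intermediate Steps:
$p{\left(J \right)} = 3 - J$ ($p{\left(J \right)} = 4 - \left(J - -1\right) = 4 - \left(J + 1\right) = 4 - \left(1 + J\right) = 3 - J$)
$E{\left(h \right)} = 3 + h^{2} - h$ ($E{\left(h \right)} = \left(3 - h\right) + h h = \left(3 - h\right) + h^{2} = 3 + h^{2} - h$)
$\left(-14302 + E{\left(-122 \right)}\right) \left(-4798 - 18000\right) = \left(-14302 + \left(3 + \left(-122\right)^{2} - -122\right)\right) \left(-4798 - 18000\right) = \left(-14302 + \left(3 + 14884 + 122\right)\right) \left(-22798\right) = \left(-14302 + 15009\right) \left(-22798\right) = 707 \left(-22798\right) = -16118186$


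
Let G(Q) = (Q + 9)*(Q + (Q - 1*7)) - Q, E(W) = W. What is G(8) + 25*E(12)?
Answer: 445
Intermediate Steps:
G(Q) = -Q + (-7 + 2*Q)*(9 + Q) (G(Q) = (9 + Q)*(Q + (Q - 7)) - Q = (9 + Q)*(Q + (-7 + Q)) - Q = (9 + Q)*(-7 + 2*Q) - Q = (-7 + 2*Q)*(9 + Q) - Q = -Q + (-7 + 2*Q)*(9 + Q))
G(8) + 25*E(12) = (-63 + 2*8² + 10*8) + 25*12 = (-63 + 2*64 + 80) + 300 = (-63 + 128 + 80) + 300 = 145 + 300 = 445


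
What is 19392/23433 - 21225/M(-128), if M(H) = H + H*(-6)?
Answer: -32330303/999808 ≈ -32.336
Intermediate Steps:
M(H) = -5*H (M(H) = H - 6*H = -5*H)
19392/23433 - 21225/M(-128) = 19392/23433 - 21225/((-5*(-128))) = 19392*(1/23433) - 21225/640 = 6464/7811 - 21225*1/640 = 6464/7811 - 4245/128 = -32330303/999808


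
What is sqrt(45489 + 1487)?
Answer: 8*sqrt(734) ≈ 216.74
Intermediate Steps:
sqrt(45489 + 1487) = sqrt(46976) = 8*sqrt(734)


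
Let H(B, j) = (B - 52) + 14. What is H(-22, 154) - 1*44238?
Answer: -44298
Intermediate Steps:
H(B, j) = -38 + B (H(B, j) = (-52 + B) + 14 = -38 + B)
H(-22, 154) - 1*44238 = (-38 - 22) - 1*44238 = -60 - 44238 = -44298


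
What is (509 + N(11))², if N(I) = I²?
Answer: 396900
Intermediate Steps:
(509 + N(11))² = (509 + 11²)² = (509 + 121)² = 630² = 396900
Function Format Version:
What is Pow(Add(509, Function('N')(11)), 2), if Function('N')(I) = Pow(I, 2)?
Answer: 396900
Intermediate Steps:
Pow(Add(509, Function('N')(11)), 2) = Pow(Add(509, Pow(11, 2)), 2) = Pow(Add(509, 121), 2) = Pow(630, 2) = 396900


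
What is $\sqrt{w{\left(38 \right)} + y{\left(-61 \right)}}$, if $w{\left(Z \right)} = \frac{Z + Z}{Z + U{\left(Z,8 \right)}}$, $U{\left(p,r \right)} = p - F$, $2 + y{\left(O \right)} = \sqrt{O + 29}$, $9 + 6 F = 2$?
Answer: $\frac{\sqrt{-217610 + 857476 i \sqrt{2}}}{463} \approx 1.5382 + 1.8388 i$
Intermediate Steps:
$F = - \frac{7}{6}$ ($F = - \frac{3}{2} + \frac{1}{6} \cdot 2 = - \frac{3}{2} + \frac{1}{3} = - \frac{7}{6} \approx -1.1667$)
$y{\left(O \right)} = -2 + \sqrt{29 + O}$ ($y{\left(O \right)} = -2 + \sqrt{O + 29} = -2 + \sqrt{29 + O}$)
$U{\left(p,r \right)} = \frac{7}{6} + p$ ($U{\left(p,r \right)} = p - - \frac{7}{6} = p + \frac{7}{6} = \frac{7}{6} + p$)
$w{\left(Z \right)} = \frac{2 Z}{\frac{7}{6} + 2 Z}$ ($w{\left(Z \right)} = \frac{Z + Z}{Z + \left(\frac{7}{6} + Z\right)} = \frac{2 Z}{\frac{7}{6} + 2 Z}$)
$\sqrt{w{\left(38 \right)} + y{\left(-61 \right)}} = \sqrt{12 \cdot 38 \frac{1}{7 + 12 \cdot 38} - \left(2 - \sqrt{29 - 61}\right)} = \sqrt{12 \cdot 38 \frac{1}{7 + 456} - \left(2 - \sqrt{-32}\right)} = \sqrt{12 \cdot 38 \cdot \frac{1}{463} - \left(2 - 4 i \sqrt{2}\right)} = \sqrt{\frac{456}{463} - \left(2 - 4 i \sqrt{2}\right)} = \sqrt{- \frac{470}{463} + 4 i \sqrt{2}}$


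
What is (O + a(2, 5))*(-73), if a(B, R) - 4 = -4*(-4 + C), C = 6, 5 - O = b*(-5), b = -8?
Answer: 2847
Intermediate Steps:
O = -35 (O = 5 - (-8)*(-5) = 5 - 1*40 = 5 - 40 = -35)
a(B, R) = -4 (a(B, R) = 4 - 4*(-4 + 6) = 4 - 4*2 = 4 - 8 = -4)
(O + a(2, 5))*(-73) = (-35 - 4)*(-73) = -39*(-73) = 2847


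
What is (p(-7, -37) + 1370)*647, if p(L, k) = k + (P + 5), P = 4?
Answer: 868274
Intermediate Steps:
p(L, k) = 9 + k (p(L, k) = k + (4 + 5) = k + 9 = 9 + k)
(p(-7, -37) + 1370)*647 = ((9 - 37) + 1370)*647 = (-28 + 1370)*647 = 1342*647 = 868274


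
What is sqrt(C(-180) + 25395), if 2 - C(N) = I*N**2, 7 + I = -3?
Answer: sqrt(349397) ≈ 591.10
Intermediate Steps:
I = -10 (I = -7 - 3 = -10)
C(N) = 2 + 10*N**2 (C(N) = 2 - (-10)*N**2 = 2 + 10*N**2)
sqrt(C(-180) + 25395) = sqrt((2 + 10*(-180)**2) + 25395) = sqrt((2 + 10*32400) + 25395) = sqrt((2 + 324000) + 25395) = sqrt(324002 + 25395) = sqrt(349397)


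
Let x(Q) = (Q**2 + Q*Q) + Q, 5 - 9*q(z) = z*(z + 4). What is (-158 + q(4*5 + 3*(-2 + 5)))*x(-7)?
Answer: -216034/9 ≈ -24004.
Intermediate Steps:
q(z) = 5/9 - z*(4 + z)/9 (q(z) = 5/9 - z*(z + 4)/9 = 5/9 - z*(4 + z)/9)
x(Q) = Q + 2*Q**2 (x(Q) = (Q**2 + Q**2) + Q = 2*Q**2 + Q = Q + 2*Q**2)
(-158 + q(4*5 + 3*(-2 + 5)))*x(-7) = (-158 + (5/9 - 4*(4*5 + 3*(-2 + 5))/9 - (4*5 + 3*(-2 + 5))**2/9))*(-7*(1 + 2*(-7))) = (-158 + (5/9 - 4*(20 + 3*3)/9 - (20 + 3*3)**2/9))*(-7*(1 - 14)) = (-158 + (5/9 - 4*(20 + 9)/9 - (20 + 9)**2/9))*(-7*(-13)) = (-158 + (5/9 - 4/9*29 - 1/9*29**2))*91 = (-158 + (5/9 - 116/9 - 1/9*841))*91 = (-158 + (5/9 - 116/9 - 841/9))*91 = (-158 - 952/9)*91 = -2374/9*91 = -216034/9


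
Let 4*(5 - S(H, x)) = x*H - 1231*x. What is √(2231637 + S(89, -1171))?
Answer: 3*√843254/2 ≈ 1377.4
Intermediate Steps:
S(H, x) = 5 + 1231*x/4 - H*x/4 (S(H, x) = 5 - (x*H - 1231*x)/4 = 5 - (H*x - 1231*x)/4 = 5 - (-1231*x + H*x)/4 = 5 + (1231*x/4 - H*x/4) = 5 + 1231*x/4 - H*x/4)
√(2231637 + S(89, -1171)) = √(2231637 + (5 + (1231/4)*(-1171) - ¼*89*(-1171))) = √(2231637 + (5 - 1441501/4 + 104219/4)) = √(2231637 - 668631/2) = √(3794643/2) = 3*√843254/2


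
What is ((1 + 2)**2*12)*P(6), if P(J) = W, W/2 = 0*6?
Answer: 0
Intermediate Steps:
W = 0 (W = 2*(0*6) = 2*0 = 0)
P(J) = 0
((1 + 2)**2*12)*P(6) = ((1 + 2)**2*12)*0 = (3**2*12)*0 = (9*12)*0 = 108*0 = 0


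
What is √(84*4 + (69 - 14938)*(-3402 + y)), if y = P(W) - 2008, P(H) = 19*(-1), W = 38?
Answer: √80724137 ≈ 8984.7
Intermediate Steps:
P(H) = -19
y = -2027 (y = -19 - 2008 = -2027)
√(84*4 + (69 - 14938)*(-3402 + y)) = √(84*4 + (69 - 14938)*(-3402 - 2027)) = √(336 - 14869*(-5429)) = √(336 + 80723801) = √80724137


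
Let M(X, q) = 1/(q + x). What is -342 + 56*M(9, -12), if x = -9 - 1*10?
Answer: -10658/31 ≈ -343.81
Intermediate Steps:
x = -19 (x = -9 - 10 = -19)
M(X, q) = 1/(-19 + q) (M(X, q) = 1/(q - 19) = 1/(-19 + q))
-342 + 56*M(9, -12) = -342 + 56/(-19 - 12) = -342 + 56/(-31) = -342 + 56*(-1/31) = -342 - 56/31 = -10658/31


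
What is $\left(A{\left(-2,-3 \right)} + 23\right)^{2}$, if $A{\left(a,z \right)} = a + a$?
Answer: $361$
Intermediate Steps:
$A{\left(a,z \right)} = 2 a$
$\left(A{\left(-2,-3 \right)} + 23\right)^{2} = \left(2 \left(-2\right) + 23\right)^{2} = \left(-4 + 23\right)^{2} = 19^{2} = 361$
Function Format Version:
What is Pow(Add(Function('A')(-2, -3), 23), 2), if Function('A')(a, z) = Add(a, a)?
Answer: 361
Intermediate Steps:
Function('A')(a, z) = Mul(2, a)
Pow(Add(Function('A')(-2, -3), 23), 2) = Pow(Add(Mul(2, -2), 23), 2) = Pow(Add(-4, 23), 2) = Pow(19, 2) = 361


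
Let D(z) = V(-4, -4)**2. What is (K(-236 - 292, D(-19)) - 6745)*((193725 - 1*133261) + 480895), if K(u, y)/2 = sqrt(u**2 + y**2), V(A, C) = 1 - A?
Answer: -3651466455 + 1082718*sqrt(279409) ≈ -3.0792e+9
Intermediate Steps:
D(z) = 25 (D(z) = (1 - 1*(-4))**2 = (1 + 4)**2 = 5**2 = 25)
K(u, y) = 2*sqrt(u**2 + y**2)
(K(-236 - 292, D(-19)) - 6745)*((193725 - 1*133261) + 480895) = (2*sqrt((-236 - 292)**2 + 25**2) - 6745)*((193725 - 1*133261) + 480895) = (2*sqrt((-528)**2 + 625) - 6745)*((193725 - 133261) + 480895) = (2*sqrt(278784 + 625) - 6745)*(60464 + 480895) = (2*sqrt(279409) - 6745)*541359 = (-6745 + 2*sqrt(279409))*541359 = -3651466455 + 1082718*sqrt(279409)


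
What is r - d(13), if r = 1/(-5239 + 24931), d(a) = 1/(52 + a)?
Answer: -19627/1279980 ≈ -0.015334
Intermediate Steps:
r = 1/19692 ≈ 5.0782e-5
r - d(13) = 1/19692 - 1/(52 + 13) = 1/19692 - 1/65 = -19627/1279980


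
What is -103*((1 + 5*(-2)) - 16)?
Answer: 2575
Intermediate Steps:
-103*((1 + 5*(-2)) - 16) = -103*((1 - 10) - 16) = -103*(-9 - 16) = -103*(-25) = 2575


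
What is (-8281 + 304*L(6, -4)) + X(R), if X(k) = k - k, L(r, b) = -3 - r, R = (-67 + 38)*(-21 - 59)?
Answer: -11017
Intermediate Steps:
R = 2320 (R = -29*(-80) = 2320)
X(k) = 0
(-8281 + 304*L(6, -4)) + X(R) = (-8281 + 304*(-3 - 1*6)) + 0 = (-8281 + 304*(-3 - 6)) + 0 = (-8281 + 304*(-9)) + 0 = (-8281 - 2736) + 0 = -11017 + 0 = -11017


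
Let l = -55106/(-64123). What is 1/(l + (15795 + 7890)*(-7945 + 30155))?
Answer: 64123/33731509848656 ≈ 1.9010e-9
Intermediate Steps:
l = 55106/64123 (l = -55106*(-1/64123) = 55106/64123 ≈ 0.85938)
1/(l + (15795 + 7890)*(-7945 + 30155)) = 1/(55106/64123 + (15795 + 7890)*(-7945 + 30155)) = 1/(55106/64123 + 23685*22210) = 1/(55106/64123 + 526043850) = 1/(33731509848656/64123) = 64123/33731509848656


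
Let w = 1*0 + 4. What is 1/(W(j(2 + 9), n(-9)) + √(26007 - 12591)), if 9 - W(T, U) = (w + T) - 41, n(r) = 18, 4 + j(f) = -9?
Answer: -59/9935 + 2*√3354/9935 ≈ 0.0057199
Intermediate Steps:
j(f) = -13 (j(f) = -4 - 9 = -13)
w = 4 (w = 0 + 4 = 4)
W(T, U) = 46 - T (W(T, U) = 9 - ((4 + T) - 41) = 9 - (-37 + T) = 9 + (37 - T) = 46 - T)
1/(W(j(2 + 9), n(-9)) + √(26007 - 12591)) = 1/((46 - 1*(-13)) + √(26007 - 12591)) = 1/((46 + 13) + √13416) = 1/(59 + 2*√3354)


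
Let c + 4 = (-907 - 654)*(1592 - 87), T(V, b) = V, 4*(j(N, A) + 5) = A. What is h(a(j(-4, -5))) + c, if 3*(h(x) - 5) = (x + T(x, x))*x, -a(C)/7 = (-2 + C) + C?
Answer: -14054615/6 ≈ -2.3424e+6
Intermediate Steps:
j(N, A) = -5 + A/4
a(C) = 14 - 14*C (a(C) = -7*((-2 + C) + C) = -7*(-2 + 2*C) = 14 - 14*C)
h(x) = 5 + 2*x²/3 (h(x) = 5 + ((x + x)*x)/3 = 5 + ((2*x)*x)/3 = 5 + (2*x²)/3 = 5 + 2*x²/3)
c = -2349309 (c = -4 + (-907 - 654)*(1592 - 87) = -4 - 1561*1505 = -4 - 2349305 = -2349309)
h(a(j(-4, -5))) + c = (5 + 2*(14 - 14*(-5 + (¼)*(-5)))²/3) - 2349309 = (5 + 2*(14 - 14*(-5 - 5/4))²/3) - 2349309 = (5 + 2*(14 - 14*(-25/4))²/3) - 2349309 = (5 + 2*(14 + 175/2)²/3) - 2349309 = (5 + 2*(203/2)²/3) - 2349309 = (5 + (⅔)*(41209/4)) - 2349309 = (5 + 41209/6) - 2349309 = 41239/6 - 2349309 = -14054615/6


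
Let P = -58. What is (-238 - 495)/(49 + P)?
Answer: 733/9 ≈ 81.444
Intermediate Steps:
(-238 - 495)/(49 + P) = (-238 - 495)/(49 - 58) = -733/(-9) = -733*(-1/9) = 733/9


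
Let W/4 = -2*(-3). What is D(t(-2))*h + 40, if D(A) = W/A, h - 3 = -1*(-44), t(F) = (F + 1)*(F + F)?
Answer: 322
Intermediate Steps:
t(F) = 2*F*(1 + F) (t(F) = (1 + F)*(2*F) = 2*F*(1 + F))
W = 24 (W = 4*(-2*(-3)) = 4*6 = 24)
h = 47 (h = 3 - 1*(-44) = 3 + 44 = 47)
D(A) = 24/A
D(t(-2))*h + 40 = (24/((2*(-2)*(1 - 2))))*47 + 40 = (24/((2*(-2)*(-1))))*47 + 40 = (24/4)*47 + 40 = (24*(¼))*47 + 40 = 6*47 + 40 = 282 + 40 = 322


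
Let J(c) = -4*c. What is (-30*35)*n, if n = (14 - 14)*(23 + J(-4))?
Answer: 0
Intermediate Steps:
n = 0 (n = (14 - 14)*(23 - 4*(-4)) = 0*(23 + 16) = 0*39 = 0)
(-30*35)*n = -30*35*0 = -1050*0 = 0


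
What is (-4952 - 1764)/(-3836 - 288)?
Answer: 1679/1031 ≈ 1.6285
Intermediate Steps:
(-4952 - 1764)/(-3836 - 288) = -6716/(-4124) = -6716*(-1/4124) = 1679/1031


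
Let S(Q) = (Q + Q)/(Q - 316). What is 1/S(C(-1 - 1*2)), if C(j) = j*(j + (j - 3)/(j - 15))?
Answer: -77/4 ≈ -19.250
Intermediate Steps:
C(j) = j*(j + (-3 + j)/(-15 + j))
S(Q) = 2*Q/(-316 + Q) (S(Q) = (2*Q)/(-316 + Q) = 2*Q/(-316 + Q))
1/S(C(-1 - 1*2)) = 1/(2*((-1 - 1*2)*(-3 + (-1 - 1*2)² - 14*(-1 - 1*2))/(-15 + (-1 - 1*2)))/(-316 + (-1 - 1*2)*(-3 + (-1 - 1*2)² - 14*(-1 - 1*2))/(-15 + (-1 - 1*2)))) = 1/(2*((-1 - 2)*(-3 + (-1 - 2)² - 14*(-1 - 2))/(-15 + (-1 - 2)))/(-316 + (-1 - 2)*(-3 + (-1 - 2)² - 14*(-1 - 2))/(-15 + (-1 - 2)))) = 1/(2*(-3*(-3 + (-3)² - 14*(-3))/(-15 - 3))/(-316 - 3*(-3 + (-3)² - 14*(-3))/(-15 - 3))) = 1/(2*(-3*(-3 + 9 + 42)/(-18))/(-316 - 3*(-3 + 9 + 42)/(-18))) = 1/(2*(-3*(-1/18)*48)/(-316 - 3*(-1/18)*48)) = 1/(2*8/(-316 + 8)) = 1/(2*8/(-308)) = 1/(2*8*(-1/308)) = 1/(-4/77) = -77/4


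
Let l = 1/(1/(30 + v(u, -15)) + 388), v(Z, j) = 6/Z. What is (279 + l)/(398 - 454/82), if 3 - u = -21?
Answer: 537088889/755504632 ≈ 0.71090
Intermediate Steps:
u = 24 (u = 3 - 1*(-21) = 3 + 21 = 24)
l = 121/46952 (l = 1/(1/(30 + 6/24) + 388) = 1/(1/(30 + 6*(1/24)) + 388) = 1/(1/(30 + ¼) + 388) = 1/(1/(121/4) + 388) = 1/(4/121 + 388) = 1/(46952/121) = 121/46952 ≈ 0.0025771)
(279 + l)/(398 - 454/82) = (279 + 121/46952)/(398 - 454/82) = (13099729/46952)/(398 - 454*1/82) = (13099729/46952)/(398 - 227/41) = (13099729/46952)/(16091/41) = (41/16091)*(13099729/46952) = 537088889/755504632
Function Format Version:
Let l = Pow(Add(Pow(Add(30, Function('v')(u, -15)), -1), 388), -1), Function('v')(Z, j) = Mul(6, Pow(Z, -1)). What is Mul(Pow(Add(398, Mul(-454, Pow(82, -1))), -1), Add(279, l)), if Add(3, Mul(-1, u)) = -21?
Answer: Rational(537088889, 755504632) ≈ 0.71090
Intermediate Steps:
u = 24 (u = Add(3, Mul(-1, -21)) = Add(3, 21) = 24)
l = Rational(121, 46952) (l = Pow(Add(Pow(Add(30, Mul(6, Pow(24, -1))), -1), 388), -1) = Pow(Add(Pow(Add(30, Mul(6, Rational(1, 24))), -1), 388), -1) = Pow(Add(Pow(Add(30, Rational(1, 4)), -1), 388), -1) = Pow(Add(Pow(Rational(121, 4), -1), 388), -1) = Pow(Add(Rational(4, 121), 388), -1) = Pow(Rational(46952, 121), -1) = Rational(121, 46952) ≈ 0.0025771)
Mul(Pow(Add(398, Mul(-454, Pow(82, -1))), -1), Add(279, l)) = Mul(Pow(Add(398, Mul(-454, Pow(82, -1))), -1), Add(279, Rational(121, 46952))) = Mul(Pow(Add(398, Mul(-454, Rational(1, 82))), -1), Rational(13099729, 46952)) = Mul(Pow(Add(398, Rational(-227, 41)), -1), Rational(13099729, 46952)) = Mul(Pow(Rational(16091, 41), -1), Rational(13099729, 46952)) = Mul(Rational(41, 16091), Rational(13099729, 46952)) = Rational(537088889, 755504632)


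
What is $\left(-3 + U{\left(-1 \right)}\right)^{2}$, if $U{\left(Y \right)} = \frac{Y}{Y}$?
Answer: $4$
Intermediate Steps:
$U{\left(Y \right)} = 1$
$\left(-3 + U{\left(-1 \right)}\right)^{2} = \left(-3 + 1\right)^{2} = \left(-2\right)^{2} = 4$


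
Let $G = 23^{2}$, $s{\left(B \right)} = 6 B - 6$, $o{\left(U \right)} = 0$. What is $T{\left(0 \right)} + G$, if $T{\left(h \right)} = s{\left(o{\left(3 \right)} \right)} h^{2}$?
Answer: $529$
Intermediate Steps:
$s{\left(B \right)} = -6 + 6 B$
$T{\left(h \right)} = - 6 h^{2}$ ($T{\left(h \right)} = \left(-6 + 6 \cdot 0\right) h^{2} = \left(-6 + 0\right) h^{2} = - 6 h^{2}$)
$G = 529$
$T{\left(0 \right)} + G = - 6 \cdot 0^{2} + 529 = \left(-6\right) 0 + 529 = 0 + 529 = 529$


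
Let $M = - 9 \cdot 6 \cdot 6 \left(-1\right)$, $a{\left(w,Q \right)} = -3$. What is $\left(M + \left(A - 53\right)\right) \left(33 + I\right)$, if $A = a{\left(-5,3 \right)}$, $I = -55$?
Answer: $-5896$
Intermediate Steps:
$A = -3$
$M = 324$ ($M = - 9 \cdot 36 \left(-1\right) = \left(-9\right) \left(-36\right) = 324$)
$\left(M + \left(A - 53\right)\right) \left(33 + I\right) = \left(324 - 56\right) \left(33 - 55\right) = \left(324 - 56\right) \left(-22\right) = 268 \left(-22\right) = -5896$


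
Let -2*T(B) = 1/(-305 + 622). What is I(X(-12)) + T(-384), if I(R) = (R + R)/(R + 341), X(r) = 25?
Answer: 15667/116022 ≈ 0.13503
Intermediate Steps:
T(B) = -1/634 (T(B) = -1/(2*(-305 + 622)) = -½/317 = -½*1/317 = -1/634)
I(R) = 2*R/(341 + R) (I(R) = (2*R)/(341 + R) = 2*R/(341 + R))
I(X(-12)) + T(-384) = 2*25/(341 + 25) - 1/634 = 2*25/366 - 1/634 = 2*25*(1/366) - 1/634 = 25/183 - 1/634 = 15667/116022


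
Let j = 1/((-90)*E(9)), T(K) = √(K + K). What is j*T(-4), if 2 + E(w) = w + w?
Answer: -I*√2/720 ≈ -0.0019642*I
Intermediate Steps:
E(w) = -2 + 2*w (E(w) = -2 + (w + w) = -2 + 2*w)
T(K) = √2*√K (T(K) = √(2*K) = √2*√K)
j = -1/1440 (j = 1/((-90)*(-2 + 2*9)) = -1/(90*(-2 + 18)) = -1/90/16 = -1/90*1/16 = -1/1440 ≈ -0.00069444)
j*T(-4) = -√2*√(-4)/1440 = -√2*2*I/1440 = -I*√2/720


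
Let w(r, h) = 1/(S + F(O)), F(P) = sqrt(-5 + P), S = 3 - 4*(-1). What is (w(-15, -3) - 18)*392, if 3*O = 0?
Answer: 392*(-18*sqrt(5) + 125*I)/(sqrt(5) - 7*I) ≈ -7005.2 - 16.232*I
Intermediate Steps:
O = 0 (O = (1/3)*0 = 0)
S = 7 (S = 3 + 4 = 7)
w(r, h) = 1/(7 + I*sqrt(5)) (w(r, h) = 1/(7 + sqrt(-5 + 0)) = 1/(7 + sqrt(-5)) = 1/(7 + I*sqrt(5)))
(w(-15, -3) - 18)*392 = ((7/54 - I*sqrt(5)/54) - 18)*392 = (-965/54 - I*sqrt(5)/54)*392 = -189140/27 - 196*I*sqrt(5)/27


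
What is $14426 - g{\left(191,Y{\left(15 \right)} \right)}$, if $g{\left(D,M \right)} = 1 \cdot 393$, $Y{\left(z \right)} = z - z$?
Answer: $14033$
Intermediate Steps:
$Y{\left(z \right)} = 0$
$g{\left(D,M \right)} = 393$
$14426 - g{\left(191,Y{\left(15 \right)} \right)} = 14426 - 393 = 14033$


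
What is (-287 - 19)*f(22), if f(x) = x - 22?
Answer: 0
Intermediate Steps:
f(x) = -22 + x
(-287 - 19)*f(22) = (-287 - 19)*(-22 + 22) = -306*0 = 0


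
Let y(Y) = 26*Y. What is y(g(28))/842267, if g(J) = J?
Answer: 728/842267 ≈ 0.00086433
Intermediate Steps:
y(g(28))/842267 = (26*28)/842267 = 728*(1/842267) = 728/842267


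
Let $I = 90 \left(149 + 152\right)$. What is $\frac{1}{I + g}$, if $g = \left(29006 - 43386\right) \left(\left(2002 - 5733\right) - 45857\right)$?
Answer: $\frac{1}{713102530} \approx 1.4023 \cdot 10^{-9}$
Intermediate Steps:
$I = 27090$ ($I = 90 \cdot 301 = 27090$)
$g = 713075440$ ($g = - 14380 \left(\left(2002 - 5733\right) - 45857\right) = - 14380 \left(-3731 - 45857\right) = \left(-14380\right) \left(-49588\right) = 713075440$)
$\frac{1}{I + g} = \frac{1}{27090 + 713075440} = \frac{1}{713102530}$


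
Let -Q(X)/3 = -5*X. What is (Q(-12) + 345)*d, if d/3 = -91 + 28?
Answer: -31185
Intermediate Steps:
d = -189 (d = 3*(-91 + 28) = 3*(-63) = -189)
Q(X) = 15*X (Q(X) = -(-15)*X = 15*X)
(Q(-12) + 345)*d = (15*(-12) + 345)*(-189) = (-180 + 345)*(-189) = 165*(-189) = -31185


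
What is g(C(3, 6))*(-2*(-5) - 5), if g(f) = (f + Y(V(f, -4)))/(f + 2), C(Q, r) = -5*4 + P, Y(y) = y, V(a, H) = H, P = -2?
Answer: 13/2 ≈ 6.5000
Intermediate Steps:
C(Q, r) = -22 (C(Q, r) = -5*4 - 2 = -20 - 2 = -22)
g(f) = (-4 + f)/(2 + f) (g(f) = (f - 4)/(f + 2) = (-4 + f)/(2 + f))
g(C(3, 6))*(-2*(-5) - 5) = ((-4 - 22)/(2 - 22))*(-2*(-5) - 5) = (-26/(-20))*(10 - 5) = -1/20*(-26)*5 = (13/10)*5 = 13/2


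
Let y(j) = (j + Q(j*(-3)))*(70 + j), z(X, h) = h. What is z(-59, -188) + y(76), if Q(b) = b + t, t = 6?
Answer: -21504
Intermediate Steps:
Q(b) = 6 + b (Q(b) = b + 6 = 6 + b)
y(j) = (6 - 2*j)*(70 + j) (y(j) = (j + (6 + j*(-3)))*(70 + j) = (j + (6 - 3*j))*(70 + j) = (6 - 2*j)*(70 + j))
z(-59, -188) + y(76) = -188 + (420 - 134*76 - 2*76**2) = -188 + (420 - 10184 - 2*5776) = -188 + (420 - 10184 - 11552) = -188 - 21316 = -21504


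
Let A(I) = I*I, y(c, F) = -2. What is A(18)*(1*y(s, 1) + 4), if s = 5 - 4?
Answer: 648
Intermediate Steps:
s = 1
A(I) = I²
A(18)*(1*y(s, 1) + 4) = 18²*(1*(-2) + 4) = 324*(-2 + 4) = 324*2 = 648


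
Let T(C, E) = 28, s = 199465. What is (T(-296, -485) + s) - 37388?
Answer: 162105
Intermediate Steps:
(T(-296, -485) + s) - 37388 = (28 + 199465) - 37388 = 199493 - 37388 = 162105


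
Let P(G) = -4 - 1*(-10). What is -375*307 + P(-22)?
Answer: -115119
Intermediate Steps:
P(G) = 6 (P(G) = -4 + 10 = 6)
-375*307 + P(-22) = -375*307 + 6 = -115125 + 6 = -115119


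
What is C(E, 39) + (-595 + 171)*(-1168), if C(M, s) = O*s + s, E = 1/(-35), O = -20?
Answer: 494491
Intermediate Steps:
E = -1/35 ≈ -0.028571
C(M, s) = -19*s (C(M, s) = -20*s + s = -19*s)
C(E, 39) + (-595 + 171)*(-1168) = -19*39 + (-595 + 171)*(-1168) = -741 - 424*(-1168) = -741 + 495232 = 494491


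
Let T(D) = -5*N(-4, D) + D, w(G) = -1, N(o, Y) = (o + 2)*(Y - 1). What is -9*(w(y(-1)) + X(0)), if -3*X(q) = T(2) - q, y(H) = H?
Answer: 45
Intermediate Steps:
N(o, Y) = (-1 + Y)*(2 + o) (N(o, Y) = (2 + o)*(-1 + Y) = (-1 + Y)*(2 + o))
T(D) = -10 + 11*D (T(D) = -5*(-2 - 1*(-4) + 2*D + D*(-4)) + D = -5*(-2 + 4 + 2*D - 4*D) + D = -5*(2 - 2*D) + D = (-10 + 10*D) + D = -10 + 11*D)
X(q) = -4 + q/3 (X(q) = -((-10 + 11*2) - q)/3 = -((-10 + 22) - q)/3 = -(12 - q)/3 = -4 + q/3)
-9*(w(y(-1)) + X(0)) = -9*(-1 + (-4 + (⅓)*0)) = -9*(-1 + (-4 + 0)) = -9*(-1 - 4) = -9*(-5) = 45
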